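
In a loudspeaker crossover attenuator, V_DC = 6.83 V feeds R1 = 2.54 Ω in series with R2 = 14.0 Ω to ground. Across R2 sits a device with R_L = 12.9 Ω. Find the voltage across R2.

V_out ≈ 4.96 V

First combine the lower leg with the load: R2 ‖ R_L = 6.714 Ω.
Now apply the divider: V_out = 6.83 × 0.7255 = 4.955 V.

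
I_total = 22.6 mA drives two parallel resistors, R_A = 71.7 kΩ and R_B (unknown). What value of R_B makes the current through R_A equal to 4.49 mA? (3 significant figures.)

R_B ≈ 17.8 kΩ

In a two-way split, I_A/I_total = R_B/(R_A + R_B).
4.49/22.6 = R_B/(R_A + R_B) → R_B = R_A · (0.1987)/(1 − 0.1987) = 71.7 × 0.2479 = 17.78 kΩ.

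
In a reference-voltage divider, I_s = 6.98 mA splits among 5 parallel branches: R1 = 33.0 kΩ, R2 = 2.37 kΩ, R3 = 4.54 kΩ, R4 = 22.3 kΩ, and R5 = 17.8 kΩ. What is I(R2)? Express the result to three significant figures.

ΣG = 1/33.0 + 1/2.37 + 1/4.54 + 1/22.3 + 1/17.8 = 0.7735.
Current divider: I(R2) = I_s · G_k/ΣG = 6.98 × (0.4219/0.7735) = 6.98 × 0.5455 = 3.807 mA.

I ≈ 3.81 mA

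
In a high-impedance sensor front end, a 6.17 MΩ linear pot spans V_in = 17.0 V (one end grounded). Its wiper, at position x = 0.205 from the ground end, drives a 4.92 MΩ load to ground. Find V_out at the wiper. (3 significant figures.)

The pot divides into 4.905 MΩ above the wiper and 1.265 MΩ below.
Lower segment in parallel with the load: 1.265 ‖ 4.92 = 1.006 MΩ.
Then V_out = V_in · 1.006/(4.905 + 1.006) = 2.894 V.

V_out ≈ 2.89 V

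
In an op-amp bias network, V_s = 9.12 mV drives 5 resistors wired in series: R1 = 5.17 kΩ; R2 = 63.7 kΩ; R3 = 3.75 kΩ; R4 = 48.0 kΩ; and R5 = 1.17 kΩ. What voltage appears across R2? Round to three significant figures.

ΣR = 5.17 + 63.7 + 3.75 + 48.0 + 1.17 = 121.8 kΩ.
Voltage divider: V = V_s · (63.70 / 121.8) = 9.12 × 0.5230 = 4.770 mV.

V ≈ 4.77 mV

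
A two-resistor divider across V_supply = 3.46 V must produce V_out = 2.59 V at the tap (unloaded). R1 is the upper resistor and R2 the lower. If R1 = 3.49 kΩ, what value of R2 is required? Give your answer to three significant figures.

R2 ≈ 10.4 kΩ

The divider ratio is R2/(R1+R2) = 2.59/3.46 = 0.7486.
R2 = R1 · 0.7486/(1 − 0.7486) = 10.39 kΩ.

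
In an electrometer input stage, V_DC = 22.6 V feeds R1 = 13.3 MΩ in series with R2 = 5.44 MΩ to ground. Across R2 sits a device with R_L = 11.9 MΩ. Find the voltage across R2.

V_out ≈ 4.95 V

R2 ‖ R_L = (5.44 × 11.9)/(5.44 + 11.9) = 3.733 MΩ.
Voltage divider with the loaded lower leg: V_out = 22.6 × 3.733/(13.3 + 3.733) = 22.6 × 0.2192 = 4.953 V.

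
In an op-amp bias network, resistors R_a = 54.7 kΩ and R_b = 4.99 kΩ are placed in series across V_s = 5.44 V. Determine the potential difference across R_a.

ΣR = 54.7 + 4.99 = 59.69 kΩ.
Voltage divider: V = V_s · (54.70 / 59.69) = 5.44 × 0.9164 = 4.985 V.

V ≈ 4.99 V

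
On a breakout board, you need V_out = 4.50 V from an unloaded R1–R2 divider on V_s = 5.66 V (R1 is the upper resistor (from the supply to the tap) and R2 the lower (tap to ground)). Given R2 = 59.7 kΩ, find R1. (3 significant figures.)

The divider ratio is R2/(R1+R2) = 4.50/5.66 = 0.7951.
So R1 = R2 · (V_s/V_out − 1) = 59.7 × (5.66/4.50 − 1) = 59.7 × 0.2578 = 15.39 kΩ.

R1 ≈ 15.4 kΩ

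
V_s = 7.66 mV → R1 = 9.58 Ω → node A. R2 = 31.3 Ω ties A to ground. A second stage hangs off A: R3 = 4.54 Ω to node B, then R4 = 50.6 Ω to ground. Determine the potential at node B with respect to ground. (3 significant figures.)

Node A sees R2 in parallel with the series input of stage 2, R3 + R4 = 55.14 Ω.
R2 ‖ (R3+R4) = 19.97 Ω.
First divider: V_A = V_s · 19.97/(9.58 + 19.97) = 5.176 mV.
Stage 2 is unloaded, so V_B = V_A · R4/(R3+R4) = 5.176 × 50.6/55.14 = 4.750 mV.

V_B ≈ 4.75 mV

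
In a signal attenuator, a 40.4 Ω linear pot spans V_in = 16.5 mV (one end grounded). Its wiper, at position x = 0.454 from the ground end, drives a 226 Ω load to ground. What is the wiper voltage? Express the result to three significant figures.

V_out ≈ 7.17 mV

Split the track: R_lower = x·R_p = 18.34 Ω, R_upper = (1−x)·R_p = 22.06 Ω.
(x·R_p) ‖ R_L = 16.96 Ω.
Loaded-divider output: V_out = 16.5 × 0.4347 = 7.173 mV.
(Unloaded: V_out = x·V_in = 7.49 mV.)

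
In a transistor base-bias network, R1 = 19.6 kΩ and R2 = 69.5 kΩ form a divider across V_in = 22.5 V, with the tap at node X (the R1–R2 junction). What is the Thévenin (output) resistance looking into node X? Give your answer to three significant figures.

Looking into X with the source shorted: R_th = R1·R2/(R1+R2) = 19.60 × 69.5/89.10 = 15.29 kΩ.

R_th ≈ 15.3 kΩ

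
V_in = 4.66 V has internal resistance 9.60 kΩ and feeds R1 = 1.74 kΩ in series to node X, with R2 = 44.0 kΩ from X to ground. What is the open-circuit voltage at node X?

V_th ≈ 3.71 V

R1' = 9.60 + 1.74 = 11.34 kΩ (source resistance + R1).
Open-circuit (no load on X): V_th = V_in · R2/(R1' + R2) = 4.66 × 44.0/(11.34 + 44.0) = 3.705 V.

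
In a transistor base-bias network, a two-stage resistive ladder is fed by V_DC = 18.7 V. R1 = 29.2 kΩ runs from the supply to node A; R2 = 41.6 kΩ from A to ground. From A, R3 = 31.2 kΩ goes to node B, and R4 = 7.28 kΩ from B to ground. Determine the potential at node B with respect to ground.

Node A sees R2 in parallel with the series input of stage 2, R3 + R4 = 38.48 kΩ.
R2 ‖ (R3+R4) = 19.99 kΩ.
First divider: V_A = V_DC · 19.99/(29.2 + 19.99) = 7.599 V.
Then the unloaded second divider: V_B = V_A × R4/(R3+R4) = 7.599 × 0.1892 = 1.438 V.

V_B ≈ 1.44 V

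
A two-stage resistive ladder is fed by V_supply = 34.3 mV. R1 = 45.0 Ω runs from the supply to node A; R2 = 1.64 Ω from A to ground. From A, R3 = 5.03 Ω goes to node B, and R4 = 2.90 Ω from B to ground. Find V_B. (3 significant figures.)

V_B ≈ 0.368 mV

The second stage (R3 + R4 = 7.930 Ω) loads node A in parallel with R2.
Effective lower resistance at A: R2 ‖ 7.930 = 1.359 Ω.
So V_A = 34.3 × 0.02931 = 1.005 mV.
V_B = V_A × 0.3657 = 0.3677 mV.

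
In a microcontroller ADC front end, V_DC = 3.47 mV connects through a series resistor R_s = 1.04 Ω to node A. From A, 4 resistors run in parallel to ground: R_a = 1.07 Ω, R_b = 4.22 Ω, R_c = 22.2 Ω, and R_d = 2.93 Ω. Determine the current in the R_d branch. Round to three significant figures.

I ≈ 0.452 mA

Combine the parallel branches: R_p = (1/1.07 + 1/4.22 + 1/22.2 + 1/2.93)⁻¹ = 0.6419 Ω.
V_A by voltage divider: V_A = 3.47 × 0.6419/(1.04 + 0.6419) = 1.324 mV.
Branch current I = V_A/R_d = 1.324/2.93 = 0.4520 mA.
(Equivalently: I_total = 2.063 mA, then current-divider fraction G_k/ΣG = 0.2191.)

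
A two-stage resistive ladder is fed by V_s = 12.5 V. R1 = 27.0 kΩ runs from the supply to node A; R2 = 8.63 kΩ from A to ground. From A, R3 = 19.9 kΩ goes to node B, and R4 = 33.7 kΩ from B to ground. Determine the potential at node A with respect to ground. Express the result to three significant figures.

Looking into the second stage from A: R3 + R4 = 53.60 kΩ appears in parallel with R2.
Effective lower resistance at A: R2 ‖ 53.60 = 7.433 kΩ.
First divider: V_A = V_s · 7.433/(27.0 + 7.433) = 2.698 V.

V_A ≈ 2.70 V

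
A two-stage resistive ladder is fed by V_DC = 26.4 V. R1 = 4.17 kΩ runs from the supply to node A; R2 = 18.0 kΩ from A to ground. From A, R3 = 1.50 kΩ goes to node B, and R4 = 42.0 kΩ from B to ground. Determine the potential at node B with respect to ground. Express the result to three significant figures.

V_B ≈ 19.2 V

The second stage (R3 + R4 = 43.50 kΩ) loads node A in parallel with R2.
Effective lower resistance at A: R2 ‖ 43.50 = 12.73 kΩ.
V_A = 26.4 × 12.73/(4.17 + 12.73) = 19.89 V.
Then the unloaded second divider: V_B = V_A × R4/(R3+R4) = 19.89 × 0.9655 = 19.20 V.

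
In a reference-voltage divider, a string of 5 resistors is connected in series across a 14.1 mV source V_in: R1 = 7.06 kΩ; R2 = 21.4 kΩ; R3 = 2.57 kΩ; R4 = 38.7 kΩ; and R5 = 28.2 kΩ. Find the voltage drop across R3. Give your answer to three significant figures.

Total series resistance ΣR = 7.06 + 21.4 + 2.57 + 38.7 + 28.2 = 97.93 kΩ.
V = V_in · R/ΣR = 14.1 × 0.02624 = 0.3700 mV.

V ≈ 0.370 mV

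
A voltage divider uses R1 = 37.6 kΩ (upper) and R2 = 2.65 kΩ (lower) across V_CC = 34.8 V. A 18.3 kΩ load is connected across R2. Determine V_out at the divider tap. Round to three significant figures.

R2 ‖ R_L = (2.65 × 18.3)/(2.65 + 18.3) = 2.315 kΩ.
Voltage divider with the loaded lower leg: V_out = 34.8 × 2.315/(37.6 + 2.315) = 34.8 × 0.05799 = 2.018 V.
(Unloaded it would be 2.29 V; the load pulls it down.)

V_out ≈ 2.02 V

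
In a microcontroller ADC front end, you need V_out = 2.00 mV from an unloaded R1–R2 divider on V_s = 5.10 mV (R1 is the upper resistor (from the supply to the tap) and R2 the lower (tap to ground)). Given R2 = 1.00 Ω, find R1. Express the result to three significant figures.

R1 ≈ 1.55 Ω

V_out/V_s = R2/(R1+R2) = 0.3922.
R1 = R2·(1/k − 1) = 1.00 × 1.550 = 1.550 Ω.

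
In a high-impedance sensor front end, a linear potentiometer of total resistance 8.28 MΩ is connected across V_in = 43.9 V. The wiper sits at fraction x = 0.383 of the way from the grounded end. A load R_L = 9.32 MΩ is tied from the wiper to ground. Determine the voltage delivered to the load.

V_out ≈ 13.9 V

Lower segment x·R_p = 3.171 MΩ; upper segment (1−x)·R_p = 5.109 MΩ.
Lower segment in parallel with the load: 3.171 ‖ 9.32 = 2.366 MΩ.
V_out = 43.9 × 2.366/(5.109 + 2.366) = 13.90 V.
(Unloaded: V_out = x·V_in = 16.8 V.)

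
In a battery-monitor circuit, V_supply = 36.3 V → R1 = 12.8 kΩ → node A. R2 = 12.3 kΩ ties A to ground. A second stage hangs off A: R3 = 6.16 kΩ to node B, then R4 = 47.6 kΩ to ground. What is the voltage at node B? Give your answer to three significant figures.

Looking into the second stage from A: R3 + R4 = 53.76 kΩ appears in parallel with R2.
Effective lower resistance at A: R2 ‖ 53.76 = 10.01 kΩ.
So V_A = 36.3 × 0.4388 = 15.93 V.
Then the unloaded second divider: V_B = V_A × R4/(R3+R4) = 15.93 × 0.8854 = 14.10 V.

V_B ≈ 14.1 V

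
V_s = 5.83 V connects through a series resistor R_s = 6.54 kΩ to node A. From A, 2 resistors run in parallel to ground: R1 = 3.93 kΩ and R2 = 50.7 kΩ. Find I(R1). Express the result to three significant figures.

Combine the parallel branches: R_p = (1/3.93 + 1/50.7)⁻¹ = 3.647 kΩ.
V_A by voltage divider: V_A = 5.83 × 3.647/(6.54 + 3.647) = 2.087 V.
I(R1) = V_A / R1 = 2.087/3.93 = 0.5311 mA.

I ≈ 0.531 mA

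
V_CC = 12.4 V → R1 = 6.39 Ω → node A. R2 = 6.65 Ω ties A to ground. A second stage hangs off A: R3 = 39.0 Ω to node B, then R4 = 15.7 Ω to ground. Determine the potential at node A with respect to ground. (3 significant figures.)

V_A ≈ 5.97 V

The second stage (R3 + R4 = 54.70 Ω) loads node A in parallel with R2.
Effective lower resistance at A: R2 ‖ 54.70 = 5.929 Ω.
V_A = 12.4 × 5.929/(6.39 + 5.929) = 5.968 V.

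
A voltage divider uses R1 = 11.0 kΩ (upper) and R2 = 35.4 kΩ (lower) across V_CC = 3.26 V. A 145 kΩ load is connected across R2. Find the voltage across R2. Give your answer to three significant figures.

V_out ≈ 2.35 V

First combine the lower leg with the load: R2 ‖ R_L = 28.45 kΩ.
Now apply the divider: V_out = 3.26 × 0.7212 = 2.351 V.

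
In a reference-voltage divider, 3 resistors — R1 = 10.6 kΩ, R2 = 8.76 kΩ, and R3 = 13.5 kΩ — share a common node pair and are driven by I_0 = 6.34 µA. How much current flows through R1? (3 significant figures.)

I ≈ 2.12 µA

Conductances: ΣG = 1/10.6 + 1/8.76 + 1/13.5 = 0.2826 (1/kΩ).
Current divider: I(R1) = I_0 · G_k/ΣG = 6.34 × (0.09434/0.2826) = 6.34 × 0.3339 = 2.117 µA.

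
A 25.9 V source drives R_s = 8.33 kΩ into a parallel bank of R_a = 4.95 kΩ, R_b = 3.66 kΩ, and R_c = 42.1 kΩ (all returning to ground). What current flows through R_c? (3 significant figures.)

Combine the parallel branches: R_p = (1/4.95 + 1/3.66 + 1/42.1)⁻¹ = 2.004 kΩ.
V_A = 25.9 × 2.004/10.33 = 5.023 V.
I(R_c) = V_A / R_c = 5.023/42.1 = 0.1193 mA.

I ≈ 0.119 mA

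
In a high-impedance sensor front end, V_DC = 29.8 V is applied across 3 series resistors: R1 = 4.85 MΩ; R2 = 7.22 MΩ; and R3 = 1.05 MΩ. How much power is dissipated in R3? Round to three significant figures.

The common current is I = 29.8/13.12 = 2.271 µA.
P = I²R = 5.159 × 1.05 = 5.417 µW.

P ≈ 5.42 µW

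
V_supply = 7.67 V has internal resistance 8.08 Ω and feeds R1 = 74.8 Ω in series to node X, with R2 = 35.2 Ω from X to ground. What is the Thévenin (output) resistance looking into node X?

R_th ≈ 24.7 Ω

R1' = 8.08 + 74.8 = 82.88 Ω (source resistance + R1).
With V_supply suppressed (replaced by a short), R_th = R1' ‖ R2 = (82.88 × 35.2)/(82.88 + 35.2) = 24.71 Ω.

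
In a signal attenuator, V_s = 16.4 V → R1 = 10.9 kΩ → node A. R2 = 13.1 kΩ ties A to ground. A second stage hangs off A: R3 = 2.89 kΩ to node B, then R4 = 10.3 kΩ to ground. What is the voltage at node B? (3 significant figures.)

V_B ≈ 4.82 V

The second stage (R3 + R4 = 13.19 kΩ) loads node A in parallel with R2.
R2 ‖ (R3+R4) = 6.572 kΩ.
First divider: V_A = V_s · 6.572/(10.9 + 6.572) = 6.169 V.
Then the unloaded second divider: V_B = V_A × R4/(R3+R4) = 6.169 × 0.7809 = 4.817 V.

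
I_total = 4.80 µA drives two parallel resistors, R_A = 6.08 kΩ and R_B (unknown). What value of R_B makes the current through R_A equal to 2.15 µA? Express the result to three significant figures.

The fraction through R_A equals R_B/(R_A+R_B).
2.15/4.80 = R_B/(R_A + R_B) → R_B = R_A · (0.4479)/(1 − 0.4479) = 6.08 × 0.8113 = 4.933 kΩ.

R_B ≈ 4.93 kΩ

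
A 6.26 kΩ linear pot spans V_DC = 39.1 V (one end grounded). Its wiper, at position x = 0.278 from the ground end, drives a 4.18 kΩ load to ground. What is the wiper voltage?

V_out ≈ 8.36 V

Lower segment x·R_p = 1.740 kΩ; upper segment (1−x)·R_p = 4.520 kΩ.
(x·R_p) ‖ R_L = 1.229 kΩ.
V_out = 39.1 × 1.229/(4.520 + 1.229) = 8.358 V.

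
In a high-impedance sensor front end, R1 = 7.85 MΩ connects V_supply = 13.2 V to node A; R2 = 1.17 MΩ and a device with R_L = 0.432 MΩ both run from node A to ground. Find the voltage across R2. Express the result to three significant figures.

V_out ≈ 0.510 V

First combine the lower leg with the load: R2 ‖ R_L = 0.3155 MΩ.
Now apply the divider: V_out = 13.2 × 0.03864 = 0.5100 V.
(Unloaded it would be 1.71 V; the load pulls it down.)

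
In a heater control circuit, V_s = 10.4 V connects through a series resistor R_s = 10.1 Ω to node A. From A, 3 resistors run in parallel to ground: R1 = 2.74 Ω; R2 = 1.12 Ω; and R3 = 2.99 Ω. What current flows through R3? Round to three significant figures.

Parallel bank: R_p = 1/(1/2.74 + 1/1.12 + 1/2.99) = 0.6280 Ω.
V_A by voltage divider: V_A = 10.4 × 0.6280/(10.1 + 0.6280) = 0.6088 V.
I(R3) = V_A / R3 = 0.6088/2.99 = 0.2036 A.

I ≈ 0.204 A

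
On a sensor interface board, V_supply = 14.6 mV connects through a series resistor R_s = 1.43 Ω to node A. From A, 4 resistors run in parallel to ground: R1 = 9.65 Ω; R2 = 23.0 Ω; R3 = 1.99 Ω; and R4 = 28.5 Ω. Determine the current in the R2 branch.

I ≈ 0.321 mA

Equivalent of the parallel group: R_p = 1.460 Ω.
V_A by voltage divider: V_A = 14.6 × 1.460/(1.43 + 1.460) = 7.377 mV.
I(R2) = V_A / R2 = 7.377/23.0 = 0.3207 mA.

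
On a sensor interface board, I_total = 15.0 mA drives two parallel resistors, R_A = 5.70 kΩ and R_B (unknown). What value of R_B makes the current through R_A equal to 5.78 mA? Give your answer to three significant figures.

R_B ≈ 3.57 kΩ

In a two-way split, I_A/I_total = R_B/(R_A + R_B).
With f = 0.3853, R_B = R_A · f/(1−f) = 5.70 × 0.6269 = 3.573 kΩ.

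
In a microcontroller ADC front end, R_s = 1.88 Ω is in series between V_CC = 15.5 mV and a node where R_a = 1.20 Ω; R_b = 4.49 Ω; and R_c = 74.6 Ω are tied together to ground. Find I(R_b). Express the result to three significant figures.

Combine the parallel branches: R_p = (1/1.20 + 1/4.49 + 1/74.6)⁻¹ = 0.9351 Ω.
V_A by voltage divider: V_A = 15.5 × 0.9351/(1.88 + 0.9351) = 5.149 mV.
Branch current I = V_A/R_b = 5.149/4.49 = 1.147 mA.

I ≈ 1.15 mA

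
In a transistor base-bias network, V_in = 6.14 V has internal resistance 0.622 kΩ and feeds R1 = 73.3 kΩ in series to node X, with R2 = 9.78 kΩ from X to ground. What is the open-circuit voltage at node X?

V_th ≈ 0.717 V

R1' = 0.622 + 73.3 = 73.92 kΩ (source resistance + R1).
Open-circuit (no load on X): V_th = V_in · R2/(R1' + R2) = 6.14 × 9.78/(73.92 + 9.78) = 0.7174 V.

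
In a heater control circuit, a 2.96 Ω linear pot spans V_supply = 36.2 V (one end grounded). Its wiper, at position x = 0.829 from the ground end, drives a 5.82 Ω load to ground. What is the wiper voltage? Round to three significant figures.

V_out ≈ 28.0 V

Lower segment x·R_p = 2.454 Ω; upper segment (1−x)·R_p = 0.5062 Ω.
R_L loads the lower segment: effective lower R = 1.726 Ω.
Loaded-divider output: V_out = 36.2 × 0.7733 = 27.99 V.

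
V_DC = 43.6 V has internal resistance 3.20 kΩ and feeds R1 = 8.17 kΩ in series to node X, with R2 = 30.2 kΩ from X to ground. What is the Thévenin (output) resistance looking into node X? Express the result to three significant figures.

R_th ≈ 8.26 kΩ

R1' = 3.20 + 8.17 = 11.37 kΩ (source resistance + R1).
Looking into X with the source shorted: R_th = R1'·R2/(R1'+R2) = 11.37 × 30.2/41.57 = 8.260 kΩ.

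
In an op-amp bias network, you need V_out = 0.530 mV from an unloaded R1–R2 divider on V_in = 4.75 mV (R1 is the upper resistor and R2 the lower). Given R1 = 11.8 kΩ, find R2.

R2 ≈ 1.48 kΩ

The divider ratio is R2/(R1+R2) = 0.530/4.75 = 0.1116.
Rearranging, R2 = R1·k/(1−k) = 11.8 × 0.1256 = 1.482 kΩ.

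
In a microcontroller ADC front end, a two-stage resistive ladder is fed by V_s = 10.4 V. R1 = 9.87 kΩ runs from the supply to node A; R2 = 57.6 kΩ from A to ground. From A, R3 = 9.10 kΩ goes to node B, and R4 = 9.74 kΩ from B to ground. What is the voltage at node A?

Looking into the second stage from A: R3 + R4 = 18.84 kΩ appears in parallel with R2.
Effective lower resistance at A: R2 ‖ 18.84 = 14.20 kΩ.
So V_A = 10.4 × 0.5899 = 6.135 V.

V_A ≈ 6.13 V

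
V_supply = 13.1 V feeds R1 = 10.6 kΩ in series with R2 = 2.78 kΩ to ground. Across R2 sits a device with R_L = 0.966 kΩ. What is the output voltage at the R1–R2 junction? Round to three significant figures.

The load sits in parallel with R2, giving an effective lower resistance R2' = R2·R_L/(R2+R_L) = 0.7169 kΩ.
Voltage divider with the loaded lower leg: V_out = 13.1 × 0.7169/(10.6 + 0.7169) = 13.1 × 0.06335 = 0.8298 V.

V_out ≈ 0.830 V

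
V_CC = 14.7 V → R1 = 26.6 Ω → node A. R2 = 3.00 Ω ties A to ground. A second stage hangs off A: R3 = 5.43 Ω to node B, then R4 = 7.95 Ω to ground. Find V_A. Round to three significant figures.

Node A sees R2 in parallel with the series input of stage 2, R3 + R4 = 13.38 Ω.
R2 ‖ (R3+R4) = 2.451 Ω.
First divider: V_A = V_CC · 2.451/(26.6 + 2.451) = 1.240 V.

V_A ≈ 1.24 V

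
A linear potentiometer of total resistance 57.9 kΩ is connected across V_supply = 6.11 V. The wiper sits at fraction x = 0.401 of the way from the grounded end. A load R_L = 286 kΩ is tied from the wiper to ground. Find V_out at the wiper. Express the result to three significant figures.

Split the track: R_lower = x·R_p = 23.22 kΩ, R_upper = (1−x)·R_p = 34.68 kΩ.
Lower segment in parallel with the load: 23.22 ‖ 286 = 21.47 kΩ.
Then V_out = V_supply · 21.47/(34.68 + 21.47) = 2.336 V.

V_out ≈ 2.34 V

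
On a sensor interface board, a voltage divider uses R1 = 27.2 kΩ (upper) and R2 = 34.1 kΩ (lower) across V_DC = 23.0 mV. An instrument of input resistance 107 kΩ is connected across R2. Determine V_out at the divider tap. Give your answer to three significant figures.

The load sits in parallel with R2, giving an effective lower resistance R2' = R2·R_L/(R2+R_L) = 25.86 kΩ.
Voltage divider with the loaded lower leg: V_out = 23.0 × 25.86/(27.2 + 25.86) = 23.0 × 0.4874 = 11.21 mV.
(Unloaded it would be 12.8 mV; the load pulls it down.)

V_out ≈ 11.2 mV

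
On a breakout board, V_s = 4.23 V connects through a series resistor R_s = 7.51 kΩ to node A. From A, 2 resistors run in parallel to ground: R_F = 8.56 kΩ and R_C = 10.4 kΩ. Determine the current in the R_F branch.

I ≈ 0.190 mA

Parallel bank: R_p = 1/(1/8.56 + 1/10.4) = 4.695 kΩ.
V_A by voltage divider: V_A = 4.23 × 4.695/(7.51 + 4.695) = 1.627 V.
Branch current I = V_A/R_F = 1.627/8.56 = 0.1901 mA.
(Check via current divider: I_total = 0.3466 mA; share G_k/ΣG = 0.5485 → same result.)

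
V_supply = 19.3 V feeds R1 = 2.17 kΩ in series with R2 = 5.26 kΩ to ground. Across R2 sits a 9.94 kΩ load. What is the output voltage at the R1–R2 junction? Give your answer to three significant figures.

V_out ≈ 11.8 V

First combine the lower leg with the load: R2 ‖ R_L = 3.440 kΩ.
Voltage divider with the loaded lower leg: V_out = 19.3 × 3.440/(2.17 + 3.440) = 19.3 × 0.6132 = 11.83 V.
(Unloaded it would be 13.7 V; the load pulls it down.)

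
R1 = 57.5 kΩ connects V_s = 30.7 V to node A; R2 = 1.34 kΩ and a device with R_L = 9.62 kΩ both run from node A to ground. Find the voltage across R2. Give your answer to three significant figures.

R2 ‖ R_L = (1.34 × 9.62)/(1.34 + 9.62) = 1.176 kΩ.
Then V_out = V_s · R2'/(R1 + R2') = 30.7 × 1.176/58.68 = 0.6154 V.
(Unloaded it would be 0.699 V; the load pulls it down.)

V_out ≈ 0.615 V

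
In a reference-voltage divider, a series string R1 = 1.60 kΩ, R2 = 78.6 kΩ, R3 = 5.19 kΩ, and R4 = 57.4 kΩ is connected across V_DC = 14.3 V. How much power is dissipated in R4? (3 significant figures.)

The common current is I = 14.3/142.8 = 0.1001 mA.
P = I²R = 0.01003 × 57.4 = 0.5757 mW.

P ≈ 0.576 mW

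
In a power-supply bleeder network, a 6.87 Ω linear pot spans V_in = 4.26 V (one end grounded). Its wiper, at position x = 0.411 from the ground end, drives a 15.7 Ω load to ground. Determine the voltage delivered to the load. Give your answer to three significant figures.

V_out ≈ 1.58 V

Lower segment x·R_p = 2.824 Ω; upper segment (1−x)·R_p = 4.046 Ω.
Lower segment in parallel with the load: 2.824 ‖ 15.7 = 2.393 Ω.
Loaded-divider output: V_out = 4.26 × 0.3716 = 1.583 V.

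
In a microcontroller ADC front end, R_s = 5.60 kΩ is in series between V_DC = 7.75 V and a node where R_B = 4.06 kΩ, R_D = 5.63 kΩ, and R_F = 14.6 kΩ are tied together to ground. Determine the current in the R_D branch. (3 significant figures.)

Combine the parallel branches: R_p = (1/4.06 + 1/5.63 + 1/14.6)⁻¹ = 2.031 kΩ.
Node voltage V_A = V_DC · R_p/(R_s + R_p) = 7.75 × 0.2661 = 2.063 V.
Branch current I = V_A/R_D = 2.063/5.63 = 0.3663 mA.

I ≈ 0.366 mA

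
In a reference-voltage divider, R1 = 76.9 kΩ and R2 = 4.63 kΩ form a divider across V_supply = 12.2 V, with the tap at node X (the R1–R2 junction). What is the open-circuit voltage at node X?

With X open, the divider is unloaded: V_th = 12.2 × 4.63/81.53 = 0.6928 V.

V_th ≈ 0.693 V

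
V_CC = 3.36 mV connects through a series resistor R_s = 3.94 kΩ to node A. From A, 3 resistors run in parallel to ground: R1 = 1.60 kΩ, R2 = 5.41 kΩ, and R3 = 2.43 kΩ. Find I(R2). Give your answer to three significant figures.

Parallel bank: R_p = 1/(1/1.60 + 1/5.41 + 1/2.43) = 0.8188 kΩ.
V_A = 3.36 × 0.8188/4.759 = 0.5781 mV.
Branch current I = V_A/R2 = 0.5781/5.41 = 0.1069 µA.

I ≈ 0.107 µA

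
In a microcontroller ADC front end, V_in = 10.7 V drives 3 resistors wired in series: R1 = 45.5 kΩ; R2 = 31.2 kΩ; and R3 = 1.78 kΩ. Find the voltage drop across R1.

V ≈ 6.20 V

Series total: ΣR = 45.5 + 31.2 + 1.78 = 78.48 kΩ.
Voltage divider: V = V_in · (45.50 / 78.48) = 10.7 × 0.5798 = 6.203 V.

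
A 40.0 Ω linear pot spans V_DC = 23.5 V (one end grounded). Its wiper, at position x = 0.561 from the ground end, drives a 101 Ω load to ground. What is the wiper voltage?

Split the track: R_lower = x·R_p = 22.44 Ω, R_upper = (1−x)·R_p = 17.56 Ω.
R_L loads the lower segment: effective lower R = 18.36 Ω.
Then V_out = V_DC · 18.36/(17.56 + 18.36) = 12.01 V.

V_out ≈ 12.0 V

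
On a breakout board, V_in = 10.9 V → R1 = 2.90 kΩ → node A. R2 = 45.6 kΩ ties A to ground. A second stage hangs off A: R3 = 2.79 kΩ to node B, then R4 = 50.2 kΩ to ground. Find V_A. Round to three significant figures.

Looking into the second stage from A: R3 + R4 = 52.99 kΩ appears in parallel with R2.
R2 ‖ (R3+R4) = 24.51 kΩ.
First divider: V_A = V_in · 24.51/(2.90 + 24.51) = 9.747 V.

V_A ≈ 9.75 V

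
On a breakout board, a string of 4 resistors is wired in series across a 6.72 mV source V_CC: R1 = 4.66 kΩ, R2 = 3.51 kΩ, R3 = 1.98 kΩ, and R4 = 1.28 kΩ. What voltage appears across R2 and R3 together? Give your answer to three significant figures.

V ≈ 3.23 mV

Total series resistance ΣR = 4.66 + 3.51 + 1.98 + 1.28 = 11.43 kΩ.
R_{R2..R3} = 3.51 + 1.98 = 5.490 kΩ.
By the voltage-divider rule, V = 6.72 × 5.490/11.43 = 3.228 mV.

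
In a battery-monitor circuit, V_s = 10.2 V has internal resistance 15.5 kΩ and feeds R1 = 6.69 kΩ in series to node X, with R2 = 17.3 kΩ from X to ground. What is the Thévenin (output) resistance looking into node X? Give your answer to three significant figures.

R_th ≈ 9.72 kΩ

R1' = 15.5 + 6.69 = 22.19 kΩ (source resistance + R1).
With V_s suppressed (replaced by a short), R_th = R1' ‖ R2 = (22.19 × 17.3)/(22.19 + 17.3) = 9.721 kΩ.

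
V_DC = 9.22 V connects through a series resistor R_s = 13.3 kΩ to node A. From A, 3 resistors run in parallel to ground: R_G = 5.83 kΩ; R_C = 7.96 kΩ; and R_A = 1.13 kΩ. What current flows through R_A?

I ≈ 0.488 mA

Parallel bank: R_p = 1/(1/5.83 + 1/7.96 + 1/1.13) = 0.8459 kΩ.
Node voltage V_A = V_DC · R_p/(R_s + R_p) = 9.22 × 0.05980 = 0.5514 V.
I(R_A) = V_A / R_A = 0.5514/1.13 = 0.4879 mA.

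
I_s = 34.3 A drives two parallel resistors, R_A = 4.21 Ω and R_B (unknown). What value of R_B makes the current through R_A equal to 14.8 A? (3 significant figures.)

R_B ≈ 3.20 Ω

Two-branch current divider: I_A = I_s · R_B/(R_A + R_B).
14.8/34.3 = R_B/(R_A + R_B) → R_B = R_A · (0.4315)/(1 − 0.4315) = 4.21 × 0.7590 = 3.195 Ω.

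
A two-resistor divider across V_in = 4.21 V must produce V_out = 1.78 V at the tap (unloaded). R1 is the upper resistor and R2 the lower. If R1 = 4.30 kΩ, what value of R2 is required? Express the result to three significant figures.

The divider ratio is R2/(R1+R2) = 1.78/4.21 = 0.4228.
So R2 = R1 · V_out/(V_in − V_out) = 4.30 × 1.78/(4.21 − 1.78) = 4.30 × 0.7325 = 3.150 kΩ.

R2 ≈ 3.15 kΩ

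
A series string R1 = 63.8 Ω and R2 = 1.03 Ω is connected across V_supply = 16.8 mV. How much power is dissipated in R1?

Series current I = V_supply/ΣR = 16.8/64.83 = 0.2591 mA.
V(R1) = I·R = 16.53 mV; P = V·I = 16.53 × 0.2591 = 4.284 µW.

P ≈ 4.28 µW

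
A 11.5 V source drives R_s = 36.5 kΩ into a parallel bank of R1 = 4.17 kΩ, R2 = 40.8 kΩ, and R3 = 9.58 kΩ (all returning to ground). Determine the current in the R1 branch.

Parallel bank: R_p = 1/(1/4.17 + 1/40.8 + 1/9.58) = 2.712 kΩ.
V_A = 11.5 × 2.712/39.21 = 0.7954 V.
Branch current I = V_A/R1 = 0.7954/4.17 = 0.1908 mA.

I ≈ 0.191 mA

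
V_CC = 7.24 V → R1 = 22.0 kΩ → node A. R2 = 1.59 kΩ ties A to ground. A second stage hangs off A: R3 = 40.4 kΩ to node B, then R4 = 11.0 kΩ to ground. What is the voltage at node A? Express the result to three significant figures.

The second stage (R3 + R4 = 51.40 kΩ) loads node A in parallel with R2.
R2 ‖ (R3+R4) = 1.542 kΩ.
V_A = 7.24 × 1.542/(22.0 + 1.542) = 0.4743 V.

V_A ≈ 0.474 V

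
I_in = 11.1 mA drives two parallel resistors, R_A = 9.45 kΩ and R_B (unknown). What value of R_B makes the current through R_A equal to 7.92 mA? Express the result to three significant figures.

R_B ≈ 23.5 kΩ

The fraction through R_A equals R_B/(R_A+R_B).
With f = 0.7135, R_B = R_A · f/(1−f) = 9.45 × 2.491 = 23.54 kΩ.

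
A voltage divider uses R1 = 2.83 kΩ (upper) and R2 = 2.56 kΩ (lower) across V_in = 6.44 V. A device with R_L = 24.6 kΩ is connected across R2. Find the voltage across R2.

V_out ≈ 2.90 V

The load sits in parallel with R2, giving an effective lower resistance R2' = R2·R_L/(R2+R_L) = 2.319 kΩ.
Voltage divider with the loaded lower leg: V_out = 6.44 × 2.319/(2.83 + 2.319) = 6.44 × 0.4503 = 2.900 V.
(Unloaded it would be 3.06 V; the load pulls it down.)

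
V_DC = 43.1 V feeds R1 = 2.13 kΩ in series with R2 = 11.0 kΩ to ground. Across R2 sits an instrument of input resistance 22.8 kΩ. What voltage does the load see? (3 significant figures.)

R2 ‖ R_L = (11.0 × 22.8)/(11.0 + 22.8) = 7.420 kΩ.
Then V_out = V_DC · R2'/(R1 + R2') = 43.1 × 7.420/9.550 = 33.49 V.
(Unloaded it would be 36.1 V; the load pulls it down.)

V_out ≈ 33.5 V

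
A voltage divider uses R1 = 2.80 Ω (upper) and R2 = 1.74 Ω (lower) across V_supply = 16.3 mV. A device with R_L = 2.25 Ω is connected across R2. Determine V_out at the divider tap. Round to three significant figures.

V_out ≈ 4.23 mV

The load sits in parallel with R2, giving an effective lower resistance R2' = R2·R_L/(R2+R_L) = 0.9812 Ω.
Then V_out = V_supply · R2'/(R1 + R2') = 16.3 × 0.9812/3.781 = 4.230 mV.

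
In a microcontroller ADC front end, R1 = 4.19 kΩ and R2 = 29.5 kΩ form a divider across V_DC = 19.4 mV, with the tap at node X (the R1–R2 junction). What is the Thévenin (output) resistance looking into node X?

With V_DC suppressed (replaced by a short), R_th = R1 ‖ R2 = (4.190 × 29.5)/(4.190 + 29.5) = 3.669 kΩ.

R_th ≈ 3.67 kΩ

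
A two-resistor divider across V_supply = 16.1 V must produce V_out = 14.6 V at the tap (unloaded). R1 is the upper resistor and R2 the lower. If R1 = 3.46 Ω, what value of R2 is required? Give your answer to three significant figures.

The divider ratio is R2/(R1+R2) = 14.6/16.1 = 0.9068.
So R2 = R1 · V_out/(V_supply − V_out) = 3.46 × 14.6/(16.1 − 14.6) = 3.46 × 9.733 = 33.68 Ω.

R2 ≈ 33.7 Ω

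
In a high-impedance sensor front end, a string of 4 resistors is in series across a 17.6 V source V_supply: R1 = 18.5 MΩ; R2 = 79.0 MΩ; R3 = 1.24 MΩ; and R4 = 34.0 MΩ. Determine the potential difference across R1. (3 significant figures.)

V ≈ 2.45 V

Total series resistance ΣR = 18.5 + 79.0 + 1.24 + 34.0 = 132.7 MΩ.
V = V_supply · R/ΣR = 17.6 × 0.1394 = 2.453 V.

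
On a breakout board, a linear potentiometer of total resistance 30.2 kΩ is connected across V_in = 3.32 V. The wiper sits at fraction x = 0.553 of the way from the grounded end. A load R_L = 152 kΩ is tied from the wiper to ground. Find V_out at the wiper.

Split the track: R_lower = x·R_p = 16.70 kΩ, R_upper = (1−x)·R_p = 13.50 kΩ.
(x·R_p) ‖ R_L = 15.05 kΩ.
Then V_out = V_in · 15.05/(13.50 + 15.05) = 1.750 V.
(Unloaded: V_out = x·V_in = 1.84 V.)

V_out ≈ 1.75 V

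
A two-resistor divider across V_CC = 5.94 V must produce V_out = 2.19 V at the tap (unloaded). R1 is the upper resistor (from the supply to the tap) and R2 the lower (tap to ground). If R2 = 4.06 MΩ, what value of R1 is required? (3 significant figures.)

V_out/V_CC = R2/(R1+R2) = 0.3687.
So R1 = R2 · (V_CC/V_out − 1) = 4.06 × (5.94/2.19 − 1) = 4.06 × 1.712 = 6.952 MΩ.

R1 ≈ 6.95 MΩ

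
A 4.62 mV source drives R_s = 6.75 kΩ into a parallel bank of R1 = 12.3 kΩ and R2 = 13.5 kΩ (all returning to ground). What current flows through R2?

I ≈ 0.167 µA

Parallel bank: R_p = 1/(1/12.3 + 1/13.5) = 6.436 kΩ.
V_A by voltage divider: V_A = 4.62 × 6.436/(6.75 + 6.436) = 2.255 mV.
I(R2) = V_A / R2 = 2.255/13.5 = 0.1670 µA.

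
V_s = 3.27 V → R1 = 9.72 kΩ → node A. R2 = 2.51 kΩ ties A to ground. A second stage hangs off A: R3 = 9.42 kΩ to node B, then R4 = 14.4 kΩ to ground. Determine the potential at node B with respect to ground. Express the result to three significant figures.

Looking into the second stage from A: R3 + R4 = 23.82 kΩ appears in parallel with R2.
R2 ‖ (R3+R4) = 2.271 kΩ.
So V_A = 3.27 × 0.1894 = 0.6193 V.
V_B = V_A × 0.6045 = 0.3744 V.

V_B ≈ 0.374 V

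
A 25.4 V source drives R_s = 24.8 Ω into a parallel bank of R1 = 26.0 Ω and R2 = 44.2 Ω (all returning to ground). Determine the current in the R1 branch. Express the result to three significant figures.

Equivalent of the parallel group: R_p = 16.37 Ω.
V_A = 25.4 × 16.37/41.17 = 10.10 V.
I(R1) = V_A / R1 = 10.10/26.0 = 0.3884 A.

I ≈ 0.388 A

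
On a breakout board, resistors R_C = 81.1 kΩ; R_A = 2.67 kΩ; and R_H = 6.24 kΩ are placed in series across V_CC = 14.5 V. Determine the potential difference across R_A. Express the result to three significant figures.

ΣR = 81.1 + 2.67 + 6.24 = 90.01 kΩ.
By the voltage-divider rule, V = 14.5 × 2.670/90.01 = 0.4301 V.

V ≈ 0.430 V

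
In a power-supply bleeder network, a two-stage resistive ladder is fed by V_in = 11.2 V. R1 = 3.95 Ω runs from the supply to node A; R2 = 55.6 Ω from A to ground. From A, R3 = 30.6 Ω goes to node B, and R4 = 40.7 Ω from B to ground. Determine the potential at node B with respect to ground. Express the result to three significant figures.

V_B ≈ 5.68 V

The second stage (R3 + R4 = 71.30 Ω) loads node A in parallel with R2.
R2 ‖ (R3+R4) = 31.24 Ω.
First divider: V_A = V_in · 31.24/(3.95 + 31.24) = 9.943 V.
Stage 2 is unloaded, so V_B = V_A · R4/(R3+R4) = 9.943 × 40.7/71.30 = 5.676 V.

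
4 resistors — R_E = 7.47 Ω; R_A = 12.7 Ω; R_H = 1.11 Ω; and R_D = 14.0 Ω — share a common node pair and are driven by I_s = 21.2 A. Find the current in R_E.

Total conductance ΣG = 1/7.47 + 1/12.7 + 1/1.11 + 1/14.0 = 1.185 (units of 1/Ω).
By the current-divider rule, I = I_s · G_k/ΣG = 21.2 × 0.1130 = 2.395 A.

I ≈ 2.40 A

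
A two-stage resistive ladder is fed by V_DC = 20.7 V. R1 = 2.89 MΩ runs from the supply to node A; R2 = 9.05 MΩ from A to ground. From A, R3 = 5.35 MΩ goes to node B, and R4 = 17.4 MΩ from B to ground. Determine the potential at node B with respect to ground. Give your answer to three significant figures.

Looking into the second stage from A: R3 + R4 = 22.75 MΩ appears in parallel with R2.
Effective lower resistance at A: R2 ‖ 22.75 = 6.474 MΩ.
V_A = 20.7 × 6.474/(2.89 + 6.474) = 14.31 V.
Stage 2 is unloaded, so V_B = V_A · R4/(R3+R4) = 14.31 × 17.4/22.75 = 10.95 V.

V_B ≈ 10.9 V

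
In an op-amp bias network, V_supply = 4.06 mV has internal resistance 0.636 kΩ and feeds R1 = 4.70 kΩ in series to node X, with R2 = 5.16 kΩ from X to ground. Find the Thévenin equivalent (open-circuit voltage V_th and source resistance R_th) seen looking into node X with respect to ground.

V_th ≈ 2.00 mV, R_th ≈ 2.62 kΩ

R1' = 0.636 + 4.70 = 5.336 kΩ (source resistance + R1).
With X open, the divider is unloaded: V_th = 4.06 × 5.16/10.50 = 1.996 mV.
With V_supply suppressed (replaced by a short), R_th = R1' ‖ R2 = (5.336 × 5.16)/(5.336 + 5.16) = 2.623 kΩ.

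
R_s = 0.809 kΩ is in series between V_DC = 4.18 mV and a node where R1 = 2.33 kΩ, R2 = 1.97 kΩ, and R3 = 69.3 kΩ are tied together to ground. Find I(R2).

Equivalent of the parallel group: R_p = 1.051 kΩ.
V_A by voltage divider: V_A = 4.18 × 1.051/(0.809 + 1.051) = 2.362 mV.
Branch current I = V_A/R2 = 2.362/1.97 = 1.199 µA.
(Equivalently: I_total = 2.247 µA, then current-divider fraction G_k/ΣG = 0.5336.)

I ≈ 1.20 µA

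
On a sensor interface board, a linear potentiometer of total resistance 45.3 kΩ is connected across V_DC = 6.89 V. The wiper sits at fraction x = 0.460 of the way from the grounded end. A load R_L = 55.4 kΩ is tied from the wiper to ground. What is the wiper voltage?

Lower segment x·R_p = 20.84 kΩ; upper segment (1−x)·R_p = 24.46 kΩ.
(x·R_p) ‖ R_L = 15.14 kΩ.
V_out = 6.89 × 15.14/(24.46 + 15.14) = 2.634 V.

V_out ≈ 2.63 V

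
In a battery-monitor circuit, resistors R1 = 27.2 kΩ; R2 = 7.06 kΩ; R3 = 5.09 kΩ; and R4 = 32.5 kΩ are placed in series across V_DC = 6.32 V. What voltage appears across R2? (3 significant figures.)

Total series resistance ΣR = 27.2 + 7.06 + 5.09 + 32.5 = 71.85 kΩ.
Voltage divider: V = V_DC · (7.060 / 71.85) = 6.32 × 0.09826 = 0.6210 V.

V ≈ 0.621 V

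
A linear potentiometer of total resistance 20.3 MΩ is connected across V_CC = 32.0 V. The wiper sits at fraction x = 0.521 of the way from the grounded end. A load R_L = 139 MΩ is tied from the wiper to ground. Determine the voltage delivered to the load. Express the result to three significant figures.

Lower segment x·R_p = 10.58 MΩ; upper segment (1−x)·R_p = 9.724 MΩ.
(x·R_p) ‖ R_L = 9.828 MΩ.
Loaded-divider output: V_out = 32.0 × 0.5027 = 16.09 V.

V_out ≈ 16.1 V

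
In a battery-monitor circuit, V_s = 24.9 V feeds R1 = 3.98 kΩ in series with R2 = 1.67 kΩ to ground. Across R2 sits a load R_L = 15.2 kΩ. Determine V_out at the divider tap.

The load sits in parallel with R2, giving an effective lower resistance R2' = R2·R_L/(R2+R_L) = 1.505 kΩ.
Then V_out = V_s · R2'/(R1 + R2') = 24.9 × 1.505/5.485 = 6.831 V.

V_out ≈ 6.83 V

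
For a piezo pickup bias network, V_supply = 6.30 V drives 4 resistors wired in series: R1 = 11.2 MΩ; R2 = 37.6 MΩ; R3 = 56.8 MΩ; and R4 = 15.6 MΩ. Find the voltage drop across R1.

Series total: ΣR = 11.2 + 37.6 + 56.8 + 15.6 = 121.2 MΩ.
Voltage divider: V = V_supply · (11.20 / 121.2) = 6.30 × 0.09241 = 0.5822 V.

V ≈ 0.582 V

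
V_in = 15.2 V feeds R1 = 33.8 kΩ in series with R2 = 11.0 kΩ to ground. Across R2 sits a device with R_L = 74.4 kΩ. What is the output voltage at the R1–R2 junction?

V_out ≈ 3.36 V

First combine the lower leg with the load: R2 ‖ R_L = 9.583 kΩ.
Voltage divider with the loaded lower leg: V_out = 15.2 × 9.583/(33.8 + 9.583) = 15.2 × 0.2209 = 3.358 V.
(Unloaded it would be 3.73 V; the load pulls it down.)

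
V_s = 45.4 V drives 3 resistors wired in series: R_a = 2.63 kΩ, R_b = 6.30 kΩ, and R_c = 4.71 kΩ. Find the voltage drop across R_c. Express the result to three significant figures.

V ≈ 15.7 V

ΣR = 2.63 + 6.30 + 4.71 = 13.64 kΩ.
V = V_s · R/ΣR = 45.4 × 0.3453 = 15.68 V.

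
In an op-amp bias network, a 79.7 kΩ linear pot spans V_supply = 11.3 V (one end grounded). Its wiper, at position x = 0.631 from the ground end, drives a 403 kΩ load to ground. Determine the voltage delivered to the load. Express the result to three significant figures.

V_out ≈ 6.82 V

The pot divides into 29.41 kΩ above the wiper and 50.29 kΩ below.
(x·R_p) ‖ R_L = 44.71 kΩ.
Loaded-divider output: V_out = 11.3 × 0.6032 = 6.816 V.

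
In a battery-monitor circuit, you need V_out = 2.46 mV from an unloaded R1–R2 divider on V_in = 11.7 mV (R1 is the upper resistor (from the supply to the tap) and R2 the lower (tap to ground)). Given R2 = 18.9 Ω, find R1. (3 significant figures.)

R1 ≈ 71.0 Ω

The divider ratio is R2/(R1+R2) = 2.46/11.7 = 0.2103.
R1 = R2·(1/k − 1) = 18.9 × 3.756 = 70.99 Ω.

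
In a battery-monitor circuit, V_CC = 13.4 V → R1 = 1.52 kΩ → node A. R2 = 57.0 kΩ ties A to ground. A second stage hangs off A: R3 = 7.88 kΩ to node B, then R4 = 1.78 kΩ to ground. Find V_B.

V_B ≈ 2.09 V

Node A sees R2 in parallel with the series input of stage 2, R3 + R4 = 9.660 kΩ.
Effective lower resistance at A: R2 ‖ 9.660 = 8.260 kΩ.
First divider: V_A = V_CC · 8.260/(1.52 + 8.260) = 11.32 V.
Stage 2 is unloaded, so V_B = V_A · R4/(R3+R4) = 11.32 × 1.78/9.660 = 2.085 V.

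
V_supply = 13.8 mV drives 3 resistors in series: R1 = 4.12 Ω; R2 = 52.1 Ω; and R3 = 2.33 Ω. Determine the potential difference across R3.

ΣR = 4.12 + 52.1 + 2.33 = 58.55 Ω.
V = V_supply · R/ΣR = 13.8 × 0.03980 = 0.5492 mV.

V ≈ 0.549 mV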